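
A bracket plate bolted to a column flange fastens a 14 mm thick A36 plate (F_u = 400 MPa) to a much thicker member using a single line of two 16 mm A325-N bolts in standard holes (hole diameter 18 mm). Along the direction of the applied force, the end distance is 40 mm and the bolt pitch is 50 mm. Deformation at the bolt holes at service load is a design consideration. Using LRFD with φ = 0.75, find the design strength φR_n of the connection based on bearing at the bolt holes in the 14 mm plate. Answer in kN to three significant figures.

Per bolt r_n = 1.2 l_c t F_u ≤ 2.4 d t F_u; upper limit = 2.4 × 16 × 14 × 400 / 1000 = 215 kN.
Edge bolt: l_c = 40 − 18/2 = 31 mm → 1.2 × 31 × 14 × 400 / 1000 = 208.3 → r_n = 208.3 kN.
Interior bolts: l_c = 50 − 18 = 32 mm → 1.2 × 32 × 14 × 400 / 1000 = 215 → r_n = 215 kN.
R_n = 1 × 208.3 + 1 × 215 = 423.4 kN.
Design strength φR_n = 0.75 × 423.4 = 318 kN.

318 kN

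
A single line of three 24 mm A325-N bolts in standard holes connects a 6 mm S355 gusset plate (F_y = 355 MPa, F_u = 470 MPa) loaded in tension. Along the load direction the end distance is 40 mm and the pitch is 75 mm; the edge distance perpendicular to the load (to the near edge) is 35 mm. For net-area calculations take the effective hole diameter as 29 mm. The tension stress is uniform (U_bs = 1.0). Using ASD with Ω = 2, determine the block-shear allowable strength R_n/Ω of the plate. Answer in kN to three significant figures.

128 kN

Shear plane L_v = 40 + 2·75 = 190 mm; A_gv = 190 × 6 = 1140 mm².
A_nv = (190 − 2.5·29) × 6 = 705 mm².
A_nt = (35 − 0.5·29) × 6 = 123 mm².
0.6 F_u A_nv = 198.8 kN; 0.6 F_y A_gv = 242.8 kN → shear rupture governs the shear term.
R_n = 198.8 + 1.0 × 470 × 123 / 1000 = 256.6 kN.
Allowable strength R_n/Ω = 256.6 / 2 = 128 kN.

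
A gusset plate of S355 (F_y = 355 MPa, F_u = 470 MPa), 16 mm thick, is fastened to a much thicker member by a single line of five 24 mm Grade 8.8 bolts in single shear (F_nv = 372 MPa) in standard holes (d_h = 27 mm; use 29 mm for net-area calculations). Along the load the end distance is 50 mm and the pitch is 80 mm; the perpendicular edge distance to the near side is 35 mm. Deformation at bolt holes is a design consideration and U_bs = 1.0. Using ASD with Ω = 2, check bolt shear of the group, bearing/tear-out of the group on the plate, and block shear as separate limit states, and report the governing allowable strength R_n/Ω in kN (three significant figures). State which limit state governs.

421 kN (bolt shear governs)

Bolt shear: A_b = π·24²/4 = 452.4 mm²; R_n = 372 × 452.4 × 5 × 1 / 1000 = 841.4 kN → 841.4 / 2 = 421 kN.
Bearing: edge l_c = 36.5, r_n = 329.4 kN; interior l_c = 53, r_n = 433.2 kN; R_n = 329.4 + 4·433.2 = 2062 kN → 1030 kN.
Block shear: A_gv = 5920, A_nv = 3832, A_nt = 328 mm²; R_n = min(0.6F_uA_nv, 0.6F_yA_gv) + U_bs·F_u·A_nt = 1235 kN → 617 kN.
Bolt shear governs: 421 kN.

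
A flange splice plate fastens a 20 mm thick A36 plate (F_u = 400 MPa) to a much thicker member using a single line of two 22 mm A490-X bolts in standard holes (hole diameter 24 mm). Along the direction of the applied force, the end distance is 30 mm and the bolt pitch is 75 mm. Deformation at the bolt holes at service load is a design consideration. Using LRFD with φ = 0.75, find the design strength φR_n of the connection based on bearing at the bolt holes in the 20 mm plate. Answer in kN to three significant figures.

Per bolt r_n = 1.2 l_c t F_u ≤ 2.4 d t F_u; upper limit = 2.4 × 22 × 20 × 400 / 1000 = 422.4 kN.
Edge bolt: l_c = 30 − 24/2 = 18 mm → 1.2 × 18 × 20 × 400 / 1000 = 172.8 → r_n = 172.8 kN.
Interior bolts: l_c = 75 − 24 = 51 mm → 1.2 × 51 × 20 × 400 / 1000 = 489.6 → r_n = 422.4 kN.
R_n = 1 × 172.8 + 1 × 422.4 = 595.2 kN.
Design strength φR_n = 0.75 × 595.2 = 446 kN.

446 kN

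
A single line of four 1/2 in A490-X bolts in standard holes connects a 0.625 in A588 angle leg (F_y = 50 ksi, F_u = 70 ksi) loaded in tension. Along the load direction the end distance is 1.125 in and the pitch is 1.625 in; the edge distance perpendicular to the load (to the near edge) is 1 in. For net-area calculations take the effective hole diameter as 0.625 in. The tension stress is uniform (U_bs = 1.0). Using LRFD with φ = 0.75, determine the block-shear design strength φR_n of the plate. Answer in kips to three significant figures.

97.6 kips

Shear plane L_v = 1.125 + 3·1.625 = 6 in; A_gv = 6 × 0.625 = 3.75 in².
A_nv = (6 − 3.5·0.625) × 0.625 = 2.383 in².
A_nt = (1 − 0.5·0.625) × 0.625 = 0.4297 in².
0.6 F_u A_nv = 100.1 kips; 0.6 F_y A_gv = 112.5 kips → shear rupture governs the shear term.
R_n = 100.1 + 1.0 × 70 × 0.4297 = 130.2 kips.
Design strength φR_n = 0.75 × 130.2 = 97.6 kips.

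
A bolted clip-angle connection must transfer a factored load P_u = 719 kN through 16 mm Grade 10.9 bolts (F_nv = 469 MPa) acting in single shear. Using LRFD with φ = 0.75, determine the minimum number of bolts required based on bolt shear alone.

A_b = π·16²/4 = 201.1 mm².
Per-bolt design strength φR_n = 0.75 × 469 × 201.1 × 1 / 1000 = 70.72 kN.
n ≥ 719 / 70.72 = 10.17 → use 11 bolts.

11 bolts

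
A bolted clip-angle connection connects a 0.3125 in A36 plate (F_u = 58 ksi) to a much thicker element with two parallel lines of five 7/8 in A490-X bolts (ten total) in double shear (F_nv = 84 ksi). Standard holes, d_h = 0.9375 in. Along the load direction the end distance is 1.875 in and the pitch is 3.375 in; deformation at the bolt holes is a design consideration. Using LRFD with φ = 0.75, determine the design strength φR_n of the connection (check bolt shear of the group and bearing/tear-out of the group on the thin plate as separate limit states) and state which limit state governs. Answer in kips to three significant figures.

274 kips (bearing governs)

Bolt shear: A_b = π·0.875²/4 = 0.6013 in²; R_n = 84 × 0.6013 × 10 × 2 = 1010 kips → 0.75 × 1010 = 758 kips.
Bearing (1.2 l_c t F_u ≤ 2.4 d t F_u): upper limit = 2.4·0.875·0.3125·58 = 38.06 kips.
  Edge l_c = 1.875 − 0.9375/2 = 1.406 → r_n = 30.59 kips; interior l_c = 3.375 − 0.9375 = 2.438 → r_n = 38.06 kips.
  R_n,bearing = 2·30.59 + 8·38.06 = 365.7 kips → 0.75 × 365.7 = 274 kips.
Bearing governs: 274 kips.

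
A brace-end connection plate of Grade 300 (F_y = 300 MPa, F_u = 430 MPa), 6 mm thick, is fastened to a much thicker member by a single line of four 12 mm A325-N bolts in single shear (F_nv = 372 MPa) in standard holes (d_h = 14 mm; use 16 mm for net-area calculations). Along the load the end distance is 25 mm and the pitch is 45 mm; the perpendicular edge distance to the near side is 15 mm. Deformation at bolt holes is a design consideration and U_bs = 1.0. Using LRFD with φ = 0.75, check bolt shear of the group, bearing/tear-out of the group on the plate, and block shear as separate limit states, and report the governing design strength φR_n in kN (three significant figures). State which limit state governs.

126 kN (bolt shear governs)

Bolt shear: A_b = π·12²/4 = 113.1 mm²; R_n = 372 × 113.1 × 4 × 1 / 1000 = 168.3 kN → 0.75 × 168.3 = 126 kN.
Bearing: edge l_c = 18, r_n = 55.73 kN; interior l_c = 31, r_n = 74.3 kN; R_n = 55.73 + 3·74.3 = 278.6 kN → 209 kN.
Block shear: A_gv = 960, A_nv = 624, A_nt = 42 mm²; R_n = min(0.6F_uA_nv, 0.6F_yA_gv) + U_bs·F_u·A_nt = 179.1 kN → 134 kN.
Bolt shear governs: 126 kN.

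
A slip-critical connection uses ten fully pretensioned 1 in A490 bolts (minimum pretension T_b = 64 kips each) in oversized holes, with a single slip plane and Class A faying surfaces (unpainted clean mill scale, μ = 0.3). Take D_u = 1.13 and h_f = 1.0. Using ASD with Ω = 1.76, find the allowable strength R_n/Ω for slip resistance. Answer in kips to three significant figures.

R_n = μ · D_u · h_f · T_b · n_s · n_b = 0.3 × 1.13 × 1.0 × 64 × 1 × 10 = 217 kips.
Allowable strength R_n/Ω = 217 / 1.76 = 123 kips.

123 kips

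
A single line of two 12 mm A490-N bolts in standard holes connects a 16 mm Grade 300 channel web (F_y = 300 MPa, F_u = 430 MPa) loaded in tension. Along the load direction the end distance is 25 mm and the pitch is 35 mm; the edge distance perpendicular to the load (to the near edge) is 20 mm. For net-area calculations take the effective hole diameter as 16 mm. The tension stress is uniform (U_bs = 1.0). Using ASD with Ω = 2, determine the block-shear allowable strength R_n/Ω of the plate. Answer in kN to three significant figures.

Shear plane L_v = 25 + 1·35 = 60 mm; A_gv = 60 × 16 = 960 mm².
A_nv = (60 − 1.5·16) × 16 = 576 mm².
A_nt = (20 − 0.5·16) × 16 = 192 mm².
0.6 F_u A_nv = 148.6 kN; 0.6 F_y A_gv = 172.8 kN → shear rupture governs the shear term.
R_n = 148.6 + 1.0 × 430 × 192 / 1000 = 231.2 kN.
Allowable strength R_n/Ω = 231.2 / 2 = 116 kN.

116 kN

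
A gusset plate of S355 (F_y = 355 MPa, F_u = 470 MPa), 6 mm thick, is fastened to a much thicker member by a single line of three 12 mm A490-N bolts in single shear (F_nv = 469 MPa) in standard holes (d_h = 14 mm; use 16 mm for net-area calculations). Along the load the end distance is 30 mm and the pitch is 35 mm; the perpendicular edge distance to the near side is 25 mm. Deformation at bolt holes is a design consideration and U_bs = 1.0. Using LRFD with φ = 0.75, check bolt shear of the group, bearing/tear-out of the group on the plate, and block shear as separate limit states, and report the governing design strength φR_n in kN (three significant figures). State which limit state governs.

112 kN (block shear governs)

Bolt shear: A_b = π·12²/4 = 113.1 mm²; R_n = 469 × 113.1 × 3 × 1 / 1000 = 159.1 kN → 0.75 × 159.1 = 119 kN.
Bearing: edge l_c = 23, r_n = 77.83 kN; interior l_c = 21, r_n = 71.06 kN; R_n = 77.83 + 2·71.06 = 220 kN → 165 kN.
Block shear: A_gv = 600, A_nv = 360, A_nt = 102 mm²; R_n = min(0.6F_uA_nv, 0.6F_yA_gv) + U_bs·F_u·A_nt = 149.5 kN → 112 kN.
Block shear governs: 112 kN.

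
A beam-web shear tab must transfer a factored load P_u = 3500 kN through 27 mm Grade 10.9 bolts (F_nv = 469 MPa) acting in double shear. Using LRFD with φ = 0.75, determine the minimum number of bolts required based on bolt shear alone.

9 bolts

A_b = π·27²/4 = 572.6 mm².
Per-bolt design strength φR_n = 0.75 × 469 × 572.6 × 2 / 1000 = 402.8 kN.
n ≥ 3500 / 402.8 = 8.689 → use 9 bolts.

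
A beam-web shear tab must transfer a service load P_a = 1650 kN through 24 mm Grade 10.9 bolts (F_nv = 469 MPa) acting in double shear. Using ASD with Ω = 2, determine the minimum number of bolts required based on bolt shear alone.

8 bolts

A_b = π·24²/4 = 452.4 mm².
Per-bolt allowable strength R_n/Ω = 469 × 452.4 × 2 / 1000 / 2 = 212.2 kN.
n ≥ 1650 / 212.2 = 7.777 → use 8 bolts.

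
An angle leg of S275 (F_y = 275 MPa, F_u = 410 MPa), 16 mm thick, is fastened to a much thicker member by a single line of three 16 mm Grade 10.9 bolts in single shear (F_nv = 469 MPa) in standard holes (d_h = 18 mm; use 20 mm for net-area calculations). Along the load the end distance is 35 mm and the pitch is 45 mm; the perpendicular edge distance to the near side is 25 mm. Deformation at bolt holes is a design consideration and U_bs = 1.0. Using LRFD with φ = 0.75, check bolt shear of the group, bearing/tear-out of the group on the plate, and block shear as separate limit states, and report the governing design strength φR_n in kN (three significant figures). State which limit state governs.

Bolt shear: A_b = π·16²/4 = 201.1 mm²; R_n = 469 × 201.1 × 3 × 1 / 1000 = 282.9 kN → 0.75 × 282.9 = 212 kN.
Bearing: edge l_c = 26, r_n = 204.7 kN; interior l_c = 27, r_n = 212.5 kN; R_n = 204.7 + 2·212.5 = 629.8 kN → 472 kN.
Block shear: A_gv = 2000, A_nv = 1200, A_nt = 240 mm²; R_n = min(0.6F_uA_nv, 0.6F_yA_gv) + U_bs·F_u·A_nt = 393.6 kN → 295 kN.
Bolt shear governs: 212 kN.

212 kN (bolt shear governs)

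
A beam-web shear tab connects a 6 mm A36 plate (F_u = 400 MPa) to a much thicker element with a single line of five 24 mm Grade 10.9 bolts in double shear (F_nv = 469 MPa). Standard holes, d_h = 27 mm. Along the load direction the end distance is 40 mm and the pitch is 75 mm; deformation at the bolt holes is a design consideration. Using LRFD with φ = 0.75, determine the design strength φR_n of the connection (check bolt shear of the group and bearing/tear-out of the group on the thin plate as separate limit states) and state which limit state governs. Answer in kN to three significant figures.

Bolt shear: A_b = π·24²/4 = 452.4 mm²; R_n = 469 × 452.4 × 5 × 2 / 1000 = 2122 kN → 0.75 × 2122 = 1590 kN.
Bearing (1.2 l_c t F_u ≤ 2.4 d t F_u): upper limit = 2.4·24·6·400 / 1000 = 138.2 kN.
  Edge l_c = 40 − 27/2 = 26.5 → r_n = 76.32 kN; interior l_c = 75 − 27 = 48 → r_n = 138.2 kN.
  R_n,bearing = 1·76.32 + 4·138.2 = 629.3 kN → 0.75 × 629.3 = 472 kN.
Bearing governs: 472 kN.

472 kN (bearing governs)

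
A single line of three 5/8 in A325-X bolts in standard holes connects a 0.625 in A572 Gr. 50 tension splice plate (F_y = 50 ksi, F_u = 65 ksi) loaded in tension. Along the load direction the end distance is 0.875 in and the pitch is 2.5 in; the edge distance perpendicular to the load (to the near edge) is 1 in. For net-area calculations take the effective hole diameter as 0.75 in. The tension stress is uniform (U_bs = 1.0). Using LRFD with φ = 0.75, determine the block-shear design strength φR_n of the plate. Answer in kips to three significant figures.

92.2 kips

Shear plane L_v = 0.875 + 2·2.5 = 5.875 in; A_gv = 5.875 × 0.625 = 3.672 in².
A_nv = (5.875 − 2.5·0.75) × 0.625 = 2.5 in².
A_nt = (1 − 0.5·0.75) × 0.625 = 0.3906 in².
0.6 F_u A_nv = 97.5 kips; 0.6 F_y A_gv = 110.2 kips → shear rupture governs the shear term.
R_n = 97.5 + 1.0 × 65 × 0.3906 = 122.9 kips.
Design strength φR_n = 0.75 × 122.9 = 92.2 kips.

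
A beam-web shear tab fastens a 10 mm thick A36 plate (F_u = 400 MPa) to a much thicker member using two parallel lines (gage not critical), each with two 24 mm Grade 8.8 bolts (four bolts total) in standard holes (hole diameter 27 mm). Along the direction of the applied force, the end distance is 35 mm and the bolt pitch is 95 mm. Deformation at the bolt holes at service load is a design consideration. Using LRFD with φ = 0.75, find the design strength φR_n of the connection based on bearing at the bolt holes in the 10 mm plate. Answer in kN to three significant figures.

Per bolt r_n = 1.2 l_c t F_u ≤ 2.4 d t F_u; upper limit = 2.4 × 24 × 10 × 400 / 1000 = 230.4 kN.
Edge bolt: l_c = 35 − 27/2 = 21.5 mm → 1.2 × 21.5 × 10 × 400 / 1000 = 103.2 → r_n = 103.2 kN.
Interior bolts: l_c = 95 − 27 = 68 mm → 1.2 × 68 × 10 × 400 / 1000 = 326.4 → r_n = 230.4 kN.
R_n = 2 × 103.2 + 2 × 230.4 = 667.2 kN.
Design strength φR_n = 0.75 × 667.2 = 500 kN.

500 kN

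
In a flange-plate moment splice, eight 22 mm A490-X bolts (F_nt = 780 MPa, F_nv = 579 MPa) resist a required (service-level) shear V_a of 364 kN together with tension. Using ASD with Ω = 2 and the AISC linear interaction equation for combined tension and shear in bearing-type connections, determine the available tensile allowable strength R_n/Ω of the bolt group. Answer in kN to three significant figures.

A_b = π·22²/4 = 380.1 mm²; f_rv = 364 × 1000 / (8 × 380.1) = 119.7 MPa.
F'_nt = 1.3 F_nt − (Ω F_nt / F_nv) f_rv = 1.3·780 − (2·780/579)·119.7 = 691.5 MPa, capped at F_nt → F'_nt = 691.5 MPa.
R_n = F'_nt · A_b · n = 691.5 × 380.1 × 8 / 1000 = 2103 kN.
Allowable strength R_n/Ω = 2103 / 2 = 1050 kN.

1050 kN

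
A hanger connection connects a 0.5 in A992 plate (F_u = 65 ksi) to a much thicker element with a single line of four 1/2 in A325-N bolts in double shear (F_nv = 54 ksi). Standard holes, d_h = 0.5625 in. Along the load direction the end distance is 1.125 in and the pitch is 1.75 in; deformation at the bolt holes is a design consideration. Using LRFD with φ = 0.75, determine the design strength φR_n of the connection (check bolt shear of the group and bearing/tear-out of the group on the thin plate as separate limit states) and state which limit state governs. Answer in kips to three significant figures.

Bolt shear: A_b = π·0.5²/4 = 0.1963 in²; R_n = 54 × 0.1963 × 4 × 2 = 84.82 kips → 0.75 × 84.82 = 63.6 kips.
Bearing (1.2 l_c t F_u ≤ 2.4 d t F_u): upper limit = 2.4·0.5·0.5·65 = 39 kips.
  Edge l_c = 1.125 − 0.5625/2 = 0.8438 → r_n = 32.91 kips; interior l_c = 1.75 − 0.5625 = 1.188 → r_n = 39 kips.
  R_n,bearing = 1·32.91 + 3·39 = 149.9 kips → 0.75 × 149.9 = 112 kips.
Bolt shear governs: 63.6 kips.

63.6 kips (bolt shear governs)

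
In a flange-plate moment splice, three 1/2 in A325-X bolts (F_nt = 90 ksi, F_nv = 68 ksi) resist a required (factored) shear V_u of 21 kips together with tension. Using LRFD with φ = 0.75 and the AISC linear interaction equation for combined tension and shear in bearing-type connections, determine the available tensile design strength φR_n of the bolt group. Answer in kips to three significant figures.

A_b = π·0.5²/4 = 0.1963 in²; f_rv = 21 / (3 × 0.1963) = 35.65 ksi.
F'_nt = 1.3 F_nt − (F_nt / φF_nv) f_rv = 1.3·90 − (90/(0.75·68))·35.65 = 54.09 ksi, capped at F_nt → F'_nt = 54.09 ksi.
R_n = F'_nt · A_b · n = 54.09 × 0.1963 × 3 = 31.86 kips.
Design strength φR_n = 0.75 × 31.86 = 23.9 kips.

23.9 kips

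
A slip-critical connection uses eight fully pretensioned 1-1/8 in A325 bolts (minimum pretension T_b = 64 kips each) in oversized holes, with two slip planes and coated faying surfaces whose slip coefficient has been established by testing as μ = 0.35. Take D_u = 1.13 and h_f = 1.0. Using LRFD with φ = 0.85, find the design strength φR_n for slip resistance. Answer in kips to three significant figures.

344 kips

R_n = μ · D_u · h_f · T_b · n_s · n_b = 0.35 × 1.13 × 1.0 × 64 × 2 × 8 = 405 kips.
Design strength φR_n = 0.85 × 405 = 344 kips.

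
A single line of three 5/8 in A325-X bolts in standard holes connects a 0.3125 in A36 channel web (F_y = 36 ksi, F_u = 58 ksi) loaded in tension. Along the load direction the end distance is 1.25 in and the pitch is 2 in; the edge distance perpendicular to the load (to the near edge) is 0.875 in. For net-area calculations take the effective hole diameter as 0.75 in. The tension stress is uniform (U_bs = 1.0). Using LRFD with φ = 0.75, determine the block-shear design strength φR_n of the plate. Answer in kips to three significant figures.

33.4 kips

Shear plane L_v = 1.25 + 2·2 = 5.25 in; A_gv = 5.25 × 0.3125 = 1.641 in².
A_nv = (5.25 − 2.5·0.75) × 0.3125 = 1.055 in².
A_nt = (0.875 − 0.5·0.75) × 0.3125 = 0.1562 in².
0.6 F_u A_nv = 36.7 kips; 0.6 F_y A_gv = 35.44 kips → shear yielding governs the shear term.
R_n = 35.44 + 1.0 × 58 × 0.1562 = 44.5 kips.
Design strength φR_n = 0.75 × 44.5 = 33.4 kips.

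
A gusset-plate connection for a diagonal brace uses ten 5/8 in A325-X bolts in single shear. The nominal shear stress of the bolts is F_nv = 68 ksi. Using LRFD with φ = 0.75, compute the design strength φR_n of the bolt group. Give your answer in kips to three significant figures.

156 kips

A_b = π × 0.625² / 4 = 0.3068 in².
R_n = F_nv · A_b · n · n_s = 68 × 0.3068 × 10 × 1 = 208.6 kips.
Design strength φR_n = 0.75 × 208.6 = 156 kips.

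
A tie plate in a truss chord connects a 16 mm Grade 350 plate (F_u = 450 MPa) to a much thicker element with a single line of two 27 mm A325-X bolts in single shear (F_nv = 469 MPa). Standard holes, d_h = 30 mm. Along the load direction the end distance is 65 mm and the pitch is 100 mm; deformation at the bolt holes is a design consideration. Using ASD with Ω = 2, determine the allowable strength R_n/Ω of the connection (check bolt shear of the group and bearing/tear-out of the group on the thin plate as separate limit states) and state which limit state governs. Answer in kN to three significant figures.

Bolt shear: A_b = π·27²/4 = 572.6 mm²; R_n = 469 × 572.6 × 2 × 1 / 1000 = 537.1 kN → 537.1 / 2 = 269 kN.
Bearing (1.2 l_c t F_u ≤ 2.4 d t F_u): upper limit = 2.4·27·16·450 / 1000 = 466.6 kN.
  Edge l_c = 65 − 30/2 = 50 → r_n = 432 kN; interior l_c = 100 − 30 = 70 → r_n = 466.6 kN.
  R_n,bearing = 1·432 + 1·466.6 = 898.6 kN → 898.6 / 2 = 449 kN.
Bolt shear governs: 269 kN.

269 kN (bolt shear governs)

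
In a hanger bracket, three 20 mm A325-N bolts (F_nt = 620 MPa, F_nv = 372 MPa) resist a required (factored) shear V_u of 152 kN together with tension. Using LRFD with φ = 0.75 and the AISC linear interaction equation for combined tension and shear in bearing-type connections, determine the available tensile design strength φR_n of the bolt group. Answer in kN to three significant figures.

A_b = π·20²/4 = 314.2 mm²; f_rv = 152 × 1000 / (3 × 314.2) = 161.3 MPa.
F'_nt = 1.3 F_nt − (F_nt / φF_nv) f_rv = 1.3·620 − (620/(0.75·372))·161.3 = 447.6 MPa, capped at F_nt → F'_nt = 447.6 MPa.
R_n = F'_nt · A_b · n = 447.6 × 314.2 × 3 / 1000 = 421.9 kN.
Design strength φR_n = 0.75 × 421.9 = 316 kN.

316 kN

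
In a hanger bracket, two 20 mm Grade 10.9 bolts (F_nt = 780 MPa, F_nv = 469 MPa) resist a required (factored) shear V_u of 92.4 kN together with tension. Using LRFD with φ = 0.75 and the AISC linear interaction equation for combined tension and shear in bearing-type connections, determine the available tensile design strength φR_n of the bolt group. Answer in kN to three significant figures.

A_b = π·20²/4 = 314.2 mm²; f_rv = 92.4 × 1000 / (2 × 314.2) = 147.1 MPa.
F'_nt = 1.3 F_nt − (F_nt / φF_nv) f_rv = 1.3·780 − (780/(0.75·469))·147.1 = 687.9 MPa, capped at F_nt → F'_nt = 687.9 MPa.
R_n = F'_nt · A_b · n = 687.9 × 314.2 × 2 / 1000 = 432.2 kN.
Design strength φR_n = 0.75 × 432.2 = 324 kN.

324 kN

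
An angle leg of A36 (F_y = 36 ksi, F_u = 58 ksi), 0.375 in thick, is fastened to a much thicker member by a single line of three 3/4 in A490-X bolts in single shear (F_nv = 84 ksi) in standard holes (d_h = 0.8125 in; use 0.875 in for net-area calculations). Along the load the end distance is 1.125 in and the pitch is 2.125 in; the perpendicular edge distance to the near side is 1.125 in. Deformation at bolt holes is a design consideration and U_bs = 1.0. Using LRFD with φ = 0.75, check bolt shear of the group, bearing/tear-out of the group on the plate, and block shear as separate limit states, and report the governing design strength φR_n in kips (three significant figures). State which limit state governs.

42.4 kips (block shear governs)

Bolt shear: A_b = π·0.75²/4 = 0.4418 in²; R_n = 84 × 0.4418 × 3 × 1 = 111.3 kips → 0.75 × 111.3 = 83.5 kips.
Bearing: edge l_c = 0.7188, r_n = 18.76 kips; interior l_c = 1.312, r_n = 34.26 kips; R_n = 18.76 + 2·34.26 = 87.27 kips → 65.5 kips.
Block shear: A_gv = 2.016, A_nv = 1.195, A_nt = 0.2578 in²; R_n = min(0.6F_uA_nv, 0.6F_yA_gv) + U_bs·F_u·A_nt = 56.55 kips → 42.4 kips.
Block shear governs: 42.4 kips.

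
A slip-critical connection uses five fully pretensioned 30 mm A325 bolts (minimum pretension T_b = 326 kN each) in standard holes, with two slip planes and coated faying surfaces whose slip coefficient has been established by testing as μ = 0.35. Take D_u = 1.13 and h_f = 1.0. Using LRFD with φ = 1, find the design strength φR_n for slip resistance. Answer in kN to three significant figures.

1290 kN

R_n = μ · D_u · h_f · T_b · n_s · n_b = 0.35 × 1.13 × 1.0 × 326 × 2 × 5 = 1289 kN.
Design strength φR_n = 1 × 1289 = 1290 kN.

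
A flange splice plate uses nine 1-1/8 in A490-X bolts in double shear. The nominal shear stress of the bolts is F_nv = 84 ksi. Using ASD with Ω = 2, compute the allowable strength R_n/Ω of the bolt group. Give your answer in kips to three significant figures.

751 kips

A_b = π × 1.125² / 4 = 0.994 in².
R_n = F_nv · A_b · n · n_s = 84 × 0.994 × 9 × 2 = 1503 kips.
Allowable strength R_n/Ω = 1503 / 2 = 751 kips.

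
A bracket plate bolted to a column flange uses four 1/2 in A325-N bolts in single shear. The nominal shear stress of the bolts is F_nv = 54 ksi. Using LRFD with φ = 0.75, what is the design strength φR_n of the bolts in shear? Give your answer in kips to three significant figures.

A_b = π × 0.5² / 4 = 0.1963 in².
R_n = F_nv · A_b · n · n_s = 54 × 0.1963 × 4 × 1 = 42.41 kips.
Design strength φR_n = 0.75 × 42.41 = 31.8 kips.

31.8 kips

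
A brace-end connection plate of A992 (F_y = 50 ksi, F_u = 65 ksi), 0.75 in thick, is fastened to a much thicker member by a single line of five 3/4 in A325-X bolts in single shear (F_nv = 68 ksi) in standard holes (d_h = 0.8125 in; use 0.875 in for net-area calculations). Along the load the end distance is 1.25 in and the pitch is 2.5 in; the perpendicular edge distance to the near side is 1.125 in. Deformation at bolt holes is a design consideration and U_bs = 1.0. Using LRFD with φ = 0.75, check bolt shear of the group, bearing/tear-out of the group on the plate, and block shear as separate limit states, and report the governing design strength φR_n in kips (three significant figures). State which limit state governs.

113 kips (bolt shear governs)

Bolt shear: A_b = π·0.75²/4 = 0.4418 in²; R_n = 68 × 0.4418 × 5 × 1 = 150.2 kips → 0.75 × 150.2 = 113 kips.
Bearing: edge l_c = 0.8438, r_n = 49.36 kips; interior l_c = 1.688, r_n = 87.75 kips; R_n = 49.36 + 4·87.75 = 400.4 kips → 300 kips.
Block shear: A_gv = 8.438, A_nv = 5.484, A_nt = 0.5156 in²; R_n = min(0.6F_uA_nv, 0.6F_yA_gv) + U_bs·F_u·A_nt = 247.4 kips → 186 kips.
Bolt shear governs: 113 kips.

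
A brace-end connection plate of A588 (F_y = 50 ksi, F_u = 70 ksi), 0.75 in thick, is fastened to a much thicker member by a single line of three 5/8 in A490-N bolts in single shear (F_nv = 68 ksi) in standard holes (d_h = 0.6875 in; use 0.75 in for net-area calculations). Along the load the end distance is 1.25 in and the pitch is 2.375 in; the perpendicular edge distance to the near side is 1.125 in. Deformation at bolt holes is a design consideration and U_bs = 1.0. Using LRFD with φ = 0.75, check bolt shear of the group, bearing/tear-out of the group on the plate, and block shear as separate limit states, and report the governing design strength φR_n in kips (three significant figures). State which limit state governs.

46.9 kips (bolt shear governs)

Bolt shear: A_b = π·0.625²/4 = 0.3068 in²; R_n = 68 × 0.3068 × 3 × 1 = 62.59 kips → 0.75 × 62.59 = 46.9 kips.
Bearing: edge l_c = 0.9062, r_n = 57.09 kips; interior l_c = 1.688, r_n = 78.75 kips; R_n = 57.09 + 2·78.75 = 214.6 kips → 161 kips.
Block shear: A_gv = 4.5, A_nv = 3.094, A_nt = 0.5625 in²; R_n = min(0.6F_uA_nv, 0.6F_yA_gv) + U_bs·F_u·A_nt = 169.3 kips → 127 kips.
Bolt shear governs: 46.9 kips.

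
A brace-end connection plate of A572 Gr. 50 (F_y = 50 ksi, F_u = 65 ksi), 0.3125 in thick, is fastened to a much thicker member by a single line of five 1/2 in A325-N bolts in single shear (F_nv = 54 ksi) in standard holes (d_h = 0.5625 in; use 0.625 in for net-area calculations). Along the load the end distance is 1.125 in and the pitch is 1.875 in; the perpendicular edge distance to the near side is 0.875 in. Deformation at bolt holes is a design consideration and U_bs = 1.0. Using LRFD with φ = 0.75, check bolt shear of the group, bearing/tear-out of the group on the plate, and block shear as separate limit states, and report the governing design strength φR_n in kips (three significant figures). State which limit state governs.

Bolt shear: A_b = π·0.5²/4 = 0.1963 in²; R_n = 54 × 0.1963 × 5 × 1 = 53.01 kips → 0.75 × 53.01 = 39.8 kips.
Bearing: edge l_c = 0.8438, r_n = 20.57 kips; interior l_c = 1.312, r_n = 24.38 kips; R_n = 20.57 + 4·24.38 = 118.1 kips → 88.5 kips.
Block shear: A_gv = 2.695, A_nv = 1.816, A_nt = 0.1758 in²; R_n = min(0.6F_uA_nv, 0.6F_yA_gv) + U_bs·F_u·A_nt = 82.27 kips → 61.7 kips.
Bolt shear governs: 39.8 kips.

39.8 kips (bolt shear governs)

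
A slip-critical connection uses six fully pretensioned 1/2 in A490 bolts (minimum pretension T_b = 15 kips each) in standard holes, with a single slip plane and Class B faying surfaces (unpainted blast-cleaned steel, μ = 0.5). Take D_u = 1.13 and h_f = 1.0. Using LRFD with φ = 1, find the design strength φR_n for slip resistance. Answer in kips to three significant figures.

50.8 kips

R_n = μ · D_u · h_f · T_b · n_s · n_b = 0.5 × 1.13 × 1.0 × 15 × 1 × 6 = 50.85 kips.
Design strength φR_n = 1 × 50.85 = 50.8 kips.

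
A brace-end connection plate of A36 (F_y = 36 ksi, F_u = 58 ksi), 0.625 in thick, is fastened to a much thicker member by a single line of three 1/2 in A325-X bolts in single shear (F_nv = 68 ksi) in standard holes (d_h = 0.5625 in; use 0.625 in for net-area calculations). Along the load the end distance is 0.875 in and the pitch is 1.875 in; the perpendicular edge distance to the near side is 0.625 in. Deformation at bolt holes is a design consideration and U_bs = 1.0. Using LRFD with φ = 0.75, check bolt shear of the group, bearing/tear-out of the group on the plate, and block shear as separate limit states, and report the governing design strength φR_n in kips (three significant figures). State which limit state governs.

Bolt shear: A_b = π·0.5²/4 = 0.1963 in²; R_n = 68 × 0.1963 × 3 × 1 = 40.06 kips → 0.75 × 40.06 = 30 kips.
Bearing: edge l_c = 0.5938, r_n = 25.83 kips; interior l_c = 1.312, r_n = 43.5 kips; R_n = 25.83 + 2·43.5 = 112.8 kips → 84.6 kips.
Block shear: A_gv = 2.891, A_nv = 1.914, A_nt = 0.1953 in²; R_n = min(0.6F_uA_nv, 0.6F_yA_gv) + U_bs·F_u·A_nt = 73.77 kips → 55.3 kips.
Bolt shear governs: 30 kips.

30 kips (bolt shear governs)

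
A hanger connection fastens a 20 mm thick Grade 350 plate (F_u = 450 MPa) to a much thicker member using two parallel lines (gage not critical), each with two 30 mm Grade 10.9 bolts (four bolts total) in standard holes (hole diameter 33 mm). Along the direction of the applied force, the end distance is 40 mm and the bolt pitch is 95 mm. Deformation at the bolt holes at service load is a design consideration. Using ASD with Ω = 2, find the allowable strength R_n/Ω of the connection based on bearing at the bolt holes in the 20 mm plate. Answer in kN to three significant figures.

Per bolt r_n = 1.2 l_c t F_u ≤ 2.4 d t F_u; upper limit = 2.4 × 30 × 20 × 450 / 1000 = 648 kN.
Edge bolt: l_c = 40 − 33/2 = 23.5 mm → 1.2 × 23.5 × 20 × 450 / 1000 = 253.8 → r_n = 253.8 kN.
Interior bolts: l_c = 95 − 33 = 62 mm → 1.2 × 62 × 20 × 450 / 1000 = 669.6 → r_n = 648 kN.
R_n = 2 × 253.8 + 2 × 648 = 1804 kN.
Allowable strength R_n/Ω = 1804 / 2 = 902 kN.

902 kN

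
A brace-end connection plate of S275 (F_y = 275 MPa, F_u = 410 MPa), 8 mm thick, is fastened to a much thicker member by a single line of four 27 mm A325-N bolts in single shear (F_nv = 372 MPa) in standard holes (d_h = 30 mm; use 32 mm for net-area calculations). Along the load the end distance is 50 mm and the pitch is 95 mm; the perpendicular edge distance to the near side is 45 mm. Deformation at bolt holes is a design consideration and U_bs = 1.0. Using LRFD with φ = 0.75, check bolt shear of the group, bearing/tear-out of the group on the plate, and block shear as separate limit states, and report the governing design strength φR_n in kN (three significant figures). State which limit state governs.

Bolt shear: A_b = π·27²/4 = 572.6 mm²; R_n = 372 × 572.6 × 4 × 1 / 1000 = 852 kN → 0.75 × 852 = 639 kN.
Bearing: edge l_c = 35, r_n = 137.8 kN; interior l_c = 65, r_n = 212.5 kN; R_n = 137.8 + 3·212.5 = 775.4 kN → 582 kN.
Block shear: A_gv = 2680, A_nv = 1784, A_nt = 232 mm²; R_n = min(0.6F_uA_nv, 0.6F_yA_gv) + U_bs·F_u·A_nt = 534 kN → 400 kN.
Block shear governs: 400 kN.

400 kN (block shear governs)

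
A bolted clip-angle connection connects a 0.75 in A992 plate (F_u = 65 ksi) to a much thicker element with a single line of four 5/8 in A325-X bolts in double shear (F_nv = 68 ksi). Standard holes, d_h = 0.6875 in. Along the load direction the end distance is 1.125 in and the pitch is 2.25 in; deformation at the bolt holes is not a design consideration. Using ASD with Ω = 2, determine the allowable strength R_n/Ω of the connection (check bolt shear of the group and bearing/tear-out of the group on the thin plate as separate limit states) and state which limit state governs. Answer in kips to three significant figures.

83.4 kips (bolt shear governs)

Bolt shear: A_b = π·0.625²/4 = 0.3068 in²; R_n = 68 × 0.3068 × 4 × 2 = 166.9 kips → 166.9 / 2 = 83.4 kips.
Bearing (1.5 l_c t F_u ≤ 3.0 d t F_u): upper limit = 3.0·0.625·0.75·65 = 91.41 kips.
  Edge l_c = 1.125 − 0.6875/2 = 0.7812 → r_n = 57.13 kips; interior l_c = 2.25 − 0.6875 = 1.562 → r_n = 91.41 kips.
  R_n,bearing = 1·57.13 + 3·91.41 = 331.3 kips → 331.3 / 2 = 166 kips.
Bolt shear governs: 83.4 kips.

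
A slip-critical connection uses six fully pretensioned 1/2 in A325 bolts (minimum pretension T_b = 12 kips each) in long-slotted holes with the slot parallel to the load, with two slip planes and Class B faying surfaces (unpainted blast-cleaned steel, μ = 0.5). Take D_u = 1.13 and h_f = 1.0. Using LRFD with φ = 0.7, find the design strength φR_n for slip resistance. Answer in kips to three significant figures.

57 kips

R_n = μ · D_u · h_f · T_b · n_s · n_b = 0.5 × 1.13 × 1.0 × 12 × 2 × 6 = 81.36 kips.
Design strength φR_n = 0.7 × 81.36 = 57 kips.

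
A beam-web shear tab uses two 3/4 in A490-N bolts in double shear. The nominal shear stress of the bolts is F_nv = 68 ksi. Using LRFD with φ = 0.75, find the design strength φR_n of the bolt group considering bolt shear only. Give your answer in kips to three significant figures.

90.1 kips

A_b = π × 0.75² / 4 = 0.4418 in².
R_n = F_nv · A_b · n · n_s = 68 × 0.4418 × 2 × 2 = 120.2 kips.
Design strength φR_n = 0.75 × 120.2 = 90.1 kips.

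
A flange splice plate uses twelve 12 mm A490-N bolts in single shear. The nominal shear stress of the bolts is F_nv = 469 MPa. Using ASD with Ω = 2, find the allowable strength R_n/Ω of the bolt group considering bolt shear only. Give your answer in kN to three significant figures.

A_b = π × 12² / 4 = 113.1 mm².
R_n = F_nv · A_b · n · n_s = 469 × 113.1 × 12 × 1 / 1000 = 636.5 kN.
Allowable strength R_n/Ω = 636.5 / 2 = 318 kN.

318 kN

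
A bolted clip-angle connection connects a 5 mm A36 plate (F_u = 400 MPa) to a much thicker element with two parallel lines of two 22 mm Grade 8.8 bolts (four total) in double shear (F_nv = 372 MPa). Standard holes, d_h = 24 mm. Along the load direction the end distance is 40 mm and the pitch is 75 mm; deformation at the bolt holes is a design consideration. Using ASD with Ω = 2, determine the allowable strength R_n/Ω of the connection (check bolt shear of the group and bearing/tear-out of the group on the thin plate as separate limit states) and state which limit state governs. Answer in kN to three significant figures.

173 kN (bearing governs)

Bolt shear: A_b = π·22²/4 = 380.1 mm²; R_n = 372 × 380.1 × 4 × 2 / 1000 = 1131 kN → 1131 / 2 = 566 kN.
Bearing (1.2 l_c t F_u ≤ 2.4 d t F_u): upper limit = 2.4·22·5·400 / 1000 = 105.6 kN.
  Edge l_c = 40 − 24/2 = 28 → r_n = 67.2 kN; interior l_c = 75 − 24 = 51 → r_n = 105.6 kN.
  R_n,bearing = 2·67.2 + 2·105.6 = 345.6 kN → 345.6 / 2 = 173 kN.
Bearing governs: 173 kN.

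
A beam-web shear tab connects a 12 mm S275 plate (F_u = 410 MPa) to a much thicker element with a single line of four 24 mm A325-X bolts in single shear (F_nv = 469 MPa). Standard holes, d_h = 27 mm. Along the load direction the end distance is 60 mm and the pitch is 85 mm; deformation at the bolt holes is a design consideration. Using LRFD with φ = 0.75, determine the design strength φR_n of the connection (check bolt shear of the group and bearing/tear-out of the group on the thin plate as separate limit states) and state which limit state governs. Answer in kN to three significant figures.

637 kN (bolt shear governs)

Bolt shear: A_b = π·24²/4 = 452.4 mm²; R_n = 469 × 452.4 × 4 × 1 / 1000 = 848.7 kN → 0.75 × 848.7 = 637 kN.
Bearing (1.2 l_c t F_u ≤ 2.4 d t F_u): upper limit = 2.4·24·12·410 / 1000 = 283.4 kN.
  Edge l_c = 60 − 27/2 = 46.5 → r_n = 274.5 kN; interior l_c = 85 − 27 = 58 → r_n = 283.4 kN.
  R_n,bearing = 1·274.5 + 3·283.4 = 1125 kN → 0.75 × 1125 = 844 kN.
Bolt shear governs: 637 kN.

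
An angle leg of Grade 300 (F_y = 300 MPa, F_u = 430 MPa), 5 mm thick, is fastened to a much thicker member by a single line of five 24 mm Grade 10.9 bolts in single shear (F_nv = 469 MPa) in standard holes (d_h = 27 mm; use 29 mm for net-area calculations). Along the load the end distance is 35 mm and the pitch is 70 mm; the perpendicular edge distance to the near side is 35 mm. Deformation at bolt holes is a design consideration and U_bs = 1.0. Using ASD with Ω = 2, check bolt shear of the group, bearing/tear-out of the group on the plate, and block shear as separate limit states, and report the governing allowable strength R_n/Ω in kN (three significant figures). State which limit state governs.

Bolt shear: A_b = π·24²/4 = 452.4 mm²; R_n = 469 × 452.4 × 5 × 1 / 1000 = 1061 kN → 1061 / 2 = 530 kN.
Bearing: edge l_c = 21.5, r_n = 55.47 kN; interior l_c = 43, r_n = 110.9 kN; R_n = 55.47 + 4·110.9 = 499.2 kN → 250 kN.
Block shear: A_gv = 1575, A_nv = 922.5, A_nt = 102.5 mm²; R_n = min(0.6F_uA_nv, 0.6F_yA_gv) + U_bs·F_u·A_nt = 282.1 kN → 141 kN.
Block shear governs: 141 kN.

141 kN (block shear governs)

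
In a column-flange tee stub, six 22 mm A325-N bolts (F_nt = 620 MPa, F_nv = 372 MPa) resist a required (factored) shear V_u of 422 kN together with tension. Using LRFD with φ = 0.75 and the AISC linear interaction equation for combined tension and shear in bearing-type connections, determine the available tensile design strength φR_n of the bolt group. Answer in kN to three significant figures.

675 kN

A_b = π·22²/4 = 380.1 mm²; f_rv = 422 × 1000 / (6 × 380.1) = 185 MPa.
F'_nt = 1.3 F_nt − (F_nt / φF_nv) f_rv = 1.3·620 − (620/(0.75·372))·185 = 394.8 MPa, capped at F_nt → F'_nt = 394.8 MPa.
R_n = F'_nt · A_b · n = 394.8 × 380.1 × 6 / 1000 = 900.5 kN.
Design strength φR_n = 0.75 × 900.5 = 675 kN.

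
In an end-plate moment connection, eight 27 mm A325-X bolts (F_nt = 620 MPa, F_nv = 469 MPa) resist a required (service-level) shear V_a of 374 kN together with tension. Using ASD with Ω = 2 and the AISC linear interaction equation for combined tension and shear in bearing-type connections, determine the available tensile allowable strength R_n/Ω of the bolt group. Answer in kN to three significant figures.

1350 kN

A_b = π·27²/4 = 572.6 mm²; f_rv = 374 × 1000 / (8 × 572.6) = 81.65 MPa.
F'_nt = 1.3 F_nt − (Ω F_nt / F_nv) f_rv = 1.3·620 − (2·620/469)·81.65 = 590.1 MPa, capped at F_nt → F'_nt = 590.1 MPa.
R_n = F'_nt · A_b · n = 590.1 × 572.6 × 8 / 1000 = 2703 kN.
Allowable strength R_n/Ω = 2703 / 2 = 1350 kN.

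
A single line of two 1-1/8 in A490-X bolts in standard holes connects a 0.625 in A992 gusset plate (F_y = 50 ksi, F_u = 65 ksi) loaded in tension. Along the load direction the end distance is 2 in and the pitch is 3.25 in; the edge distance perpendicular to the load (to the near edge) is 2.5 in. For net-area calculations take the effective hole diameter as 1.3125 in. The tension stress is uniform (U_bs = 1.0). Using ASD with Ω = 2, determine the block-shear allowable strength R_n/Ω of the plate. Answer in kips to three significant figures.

77.4 kips

Shear plane L_v = 2 + 1·3.25 = 5.25 in; A_gv = 5.25 × 0.625 = 3.281 in².
A_nv = (5.25 − 1.5·1.3125) × 0.625 = 2.051 in².
A_nt = (2.5 − 0.5·1.3125) × 0.625 = 1.152 in².
0.6 F_u A_nv = 79.98 kips; 0.6 F_y A_gv = 98.44 kips → shear rupture governs the shear term.
R_n = 79.98 + 1.0 × 65 × 1.152 = 154.9 kips.
Allowable strength R_n/Ω = 154.9 / 2 = 77.4 kips.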